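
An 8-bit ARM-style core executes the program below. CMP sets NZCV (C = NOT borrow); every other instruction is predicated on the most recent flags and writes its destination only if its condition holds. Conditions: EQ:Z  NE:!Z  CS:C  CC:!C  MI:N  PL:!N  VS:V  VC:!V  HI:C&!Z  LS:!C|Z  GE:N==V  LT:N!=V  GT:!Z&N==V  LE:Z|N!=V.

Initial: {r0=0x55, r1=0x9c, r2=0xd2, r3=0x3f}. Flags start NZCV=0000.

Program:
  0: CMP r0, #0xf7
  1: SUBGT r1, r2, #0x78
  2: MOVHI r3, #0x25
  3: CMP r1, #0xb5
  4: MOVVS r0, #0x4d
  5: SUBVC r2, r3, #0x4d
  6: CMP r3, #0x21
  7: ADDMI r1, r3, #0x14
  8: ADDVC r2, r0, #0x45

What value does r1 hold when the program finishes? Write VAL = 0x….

[0] flags=0000 → (cmp)
[1] flags=0000 GT?T → r1=0x5a
[2] flags=0000 HI?F → skip
[3] flags=1001 → (cmp)
[4] flags=1001 VS?T → r0=0x4d
[5] flags=1001 VC?F → skip
[6] flags=0010 → (cmp)
[7] flags=0010 MI?F → skip
[8] flags=0010 VC?T → r2=0x92

VAL = 0x5a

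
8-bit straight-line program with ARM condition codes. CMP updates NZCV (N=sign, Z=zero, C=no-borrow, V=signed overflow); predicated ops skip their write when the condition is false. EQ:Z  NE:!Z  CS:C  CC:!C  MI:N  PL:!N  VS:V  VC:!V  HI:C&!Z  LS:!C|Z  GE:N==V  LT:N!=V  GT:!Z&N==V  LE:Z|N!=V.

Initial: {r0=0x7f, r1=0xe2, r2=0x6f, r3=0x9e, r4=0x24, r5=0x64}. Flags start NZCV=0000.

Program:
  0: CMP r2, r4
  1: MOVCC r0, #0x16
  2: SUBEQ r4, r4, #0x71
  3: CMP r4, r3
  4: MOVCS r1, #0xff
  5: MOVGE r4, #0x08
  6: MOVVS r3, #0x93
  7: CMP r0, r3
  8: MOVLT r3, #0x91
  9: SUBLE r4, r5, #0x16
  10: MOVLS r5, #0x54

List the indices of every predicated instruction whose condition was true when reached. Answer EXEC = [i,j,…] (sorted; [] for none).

EXEC = [5,6,10]

0: ✓ CMP  NZCV=0010
1: · MOVCC
2: · SUBEQ
3: ✓ CMP  NZCV=1001
4: · MOVCS
5: ✓ MOVGE  r4←0x08
6: ✓ MOVVS  r3←0x93
7: ✓ CMP  NZCV=1001
8: · MOVLT
9: · SUBLE
10: ✓ MOVLS  r5←0x54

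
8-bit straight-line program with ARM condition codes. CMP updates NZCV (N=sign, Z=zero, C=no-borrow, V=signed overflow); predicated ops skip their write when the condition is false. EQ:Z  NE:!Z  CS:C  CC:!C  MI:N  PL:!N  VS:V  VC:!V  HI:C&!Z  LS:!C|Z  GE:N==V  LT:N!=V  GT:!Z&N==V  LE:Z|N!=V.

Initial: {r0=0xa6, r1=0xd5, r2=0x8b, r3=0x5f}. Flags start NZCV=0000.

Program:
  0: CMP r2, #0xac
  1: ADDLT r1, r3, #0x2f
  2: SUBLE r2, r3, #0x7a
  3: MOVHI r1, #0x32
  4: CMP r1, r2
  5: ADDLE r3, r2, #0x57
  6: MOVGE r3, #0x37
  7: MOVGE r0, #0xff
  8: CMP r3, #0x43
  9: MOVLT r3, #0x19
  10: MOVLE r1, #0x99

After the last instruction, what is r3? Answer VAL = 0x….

0: ✓ CMP  NZCV=1000
1: ✓ ADDLT  r1←0x8e
2: ✓ SUBLE  r2←0xe5
3: · MOVHI
4: ✓ CMP  NZCV=1000
5: ✓ ADDLE  r3←0x3c
6: · MOVGE
7: · MOVGE
8: ✓ CMP  NZCV=1000
9: ✓ MOVLT  r3←0x19
10: ✓ MOVLE  r1←0x99

VAL = 0x19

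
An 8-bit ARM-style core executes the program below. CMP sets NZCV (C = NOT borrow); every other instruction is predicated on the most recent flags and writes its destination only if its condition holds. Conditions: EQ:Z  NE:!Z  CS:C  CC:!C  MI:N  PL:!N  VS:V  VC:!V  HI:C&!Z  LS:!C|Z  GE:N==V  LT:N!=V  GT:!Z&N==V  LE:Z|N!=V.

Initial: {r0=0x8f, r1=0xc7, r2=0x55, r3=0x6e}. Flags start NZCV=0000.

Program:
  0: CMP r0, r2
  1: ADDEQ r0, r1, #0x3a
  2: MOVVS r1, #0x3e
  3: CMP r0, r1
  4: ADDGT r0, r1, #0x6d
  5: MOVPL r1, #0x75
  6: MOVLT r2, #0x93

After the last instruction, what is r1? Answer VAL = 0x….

[0] flags=0011 → (cmp)
[1] flags=0011 EQ?F → skip
[2] flags=0011 VS?T → r1=0x3e
[3] flags=0011 → (cmp)
[4] flags=0011 GT?F → skip
[5] flags=0011 PL?T → r1=0x75
[6] flags=0011 LT?T → r2=0x93

VAL = 0x75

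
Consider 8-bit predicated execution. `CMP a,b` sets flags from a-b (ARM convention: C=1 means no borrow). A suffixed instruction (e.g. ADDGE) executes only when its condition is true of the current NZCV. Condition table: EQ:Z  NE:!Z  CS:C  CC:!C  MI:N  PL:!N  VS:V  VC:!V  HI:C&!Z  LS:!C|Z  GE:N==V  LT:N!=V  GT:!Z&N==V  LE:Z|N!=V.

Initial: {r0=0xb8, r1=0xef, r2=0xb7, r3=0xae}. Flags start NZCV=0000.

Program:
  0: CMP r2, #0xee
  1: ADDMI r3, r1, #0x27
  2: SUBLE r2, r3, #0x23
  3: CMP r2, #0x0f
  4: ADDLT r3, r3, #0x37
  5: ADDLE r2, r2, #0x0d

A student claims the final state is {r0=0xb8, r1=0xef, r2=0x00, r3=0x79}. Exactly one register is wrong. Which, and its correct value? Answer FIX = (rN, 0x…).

0: ✓ CMP  NZCV=1000
1: ✓ ADDMI  r3←0x16
2: ✓ SUBLE  r2←0xf3
3: ✓ CMP  NZCV=1010
4: ✓ ADDLT  r3←0x4d
5: ✓ ADDLE  r2←0x00

FIX = (r3, 0x4d)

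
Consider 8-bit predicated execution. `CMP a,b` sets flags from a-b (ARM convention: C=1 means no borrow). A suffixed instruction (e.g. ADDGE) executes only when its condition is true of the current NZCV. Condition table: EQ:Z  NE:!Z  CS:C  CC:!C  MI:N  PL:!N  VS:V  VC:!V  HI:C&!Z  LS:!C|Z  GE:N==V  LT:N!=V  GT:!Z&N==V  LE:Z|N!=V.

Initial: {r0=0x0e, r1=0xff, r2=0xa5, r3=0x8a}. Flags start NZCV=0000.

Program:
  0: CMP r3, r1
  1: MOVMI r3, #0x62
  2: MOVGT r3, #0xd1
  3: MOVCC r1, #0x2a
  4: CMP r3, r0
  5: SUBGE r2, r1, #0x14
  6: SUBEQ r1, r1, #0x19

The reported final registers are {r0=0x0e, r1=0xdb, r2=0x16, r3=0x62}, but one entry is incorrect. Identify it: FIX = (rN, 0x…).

0: ✓ CMP  NZCV=1000
1: ✓ MOVMI  r3←0x62
2: · MOVGT
3: ✓ MOVCC  r1←0x2a
4: ✓ CMP  NZCV=0010
5: ✓ SUBGE  r2←0x16
6: · SUBEQ

FIX = (r1, 0x2a)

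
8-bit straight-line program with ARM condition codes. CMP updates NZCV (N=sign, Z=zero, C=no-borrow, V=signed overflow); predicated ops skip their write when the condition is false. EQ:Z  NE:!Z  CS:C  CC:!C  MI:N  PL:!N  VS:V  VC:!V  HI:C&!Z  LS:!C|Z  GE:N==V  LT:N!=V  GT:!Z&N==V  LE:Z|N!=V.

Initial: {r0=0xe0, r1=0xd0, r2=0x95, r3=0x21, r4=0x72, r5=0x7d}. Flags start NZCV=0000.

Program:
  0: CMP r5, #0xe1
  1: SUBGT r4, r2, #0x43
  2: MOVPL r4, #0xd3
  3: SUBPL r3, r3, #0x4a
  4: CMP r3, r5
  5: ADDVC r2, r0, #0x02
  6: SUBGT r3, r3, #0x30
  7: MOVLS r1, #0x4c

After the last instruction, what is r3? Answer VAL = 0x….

VAL = 0x21

[0] flags=1001 → (cmp)
[1] flags=1001 GT?T → r4=0x52
[2] flags=1001 PL?F → skip
[3] flags=1001 PL?F → skip
[4] flags=1000 → (cmp)
[5] flags=1000 VC?T → r2=0xe2
[6] flags=1000 GT?F → skip
[7] flags=1000 LS?T → r1=0x4c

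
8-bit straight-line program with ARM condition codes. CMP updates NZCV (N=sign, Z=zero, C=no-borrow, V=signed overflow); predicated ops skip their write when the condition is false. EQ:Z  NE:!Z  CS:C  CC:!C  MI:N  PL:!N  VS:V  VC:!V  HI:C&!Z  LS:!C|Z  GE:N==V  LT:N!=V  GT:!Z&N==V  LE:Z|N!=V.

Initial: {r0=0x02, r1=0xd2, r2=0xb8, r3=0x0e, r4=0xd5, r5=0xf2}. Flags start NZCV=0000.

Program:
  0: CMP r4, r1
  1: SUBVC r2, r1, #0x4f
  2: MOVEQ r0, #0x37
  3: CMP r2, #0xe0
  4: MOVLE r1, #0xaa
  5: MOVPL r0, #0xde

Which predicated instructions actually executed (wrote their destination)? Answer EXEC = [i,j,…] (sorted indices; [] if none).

EXEC = [1,4]

0: ✓ CMP  NZCV=0010
1: ✓ SUBVC  r2←0x83
2: · MOVEQ
3: ✓ CMP  NZCV=1000
4: ✓ MOVLE  r1←0xaa
5: · MOVPL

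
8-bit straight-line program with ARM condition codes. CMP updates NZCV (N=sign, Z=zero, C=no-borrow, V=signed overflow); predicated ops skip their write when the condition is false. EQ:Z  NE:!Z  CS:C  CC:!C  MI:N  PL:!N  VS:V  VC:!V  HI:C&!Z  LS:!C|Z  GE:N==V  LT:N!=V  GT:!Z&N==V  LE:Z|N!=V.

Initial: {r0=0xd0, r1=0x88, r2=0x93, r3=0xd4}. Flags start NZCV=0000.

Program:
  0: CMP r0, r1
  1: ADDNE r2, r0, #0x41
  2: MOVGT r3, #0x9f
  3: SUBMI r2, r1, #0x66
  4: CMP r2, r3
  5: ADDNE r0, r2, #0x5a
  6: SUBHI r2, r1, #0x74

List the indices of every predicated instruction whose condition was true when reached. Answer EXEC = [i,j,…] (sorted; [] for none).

0: ✓ CMP  NZCV=0010
1: ✓ ADDNE  r2←0x11
2: ✓ MOVGT  r3←0x9f
3: · SUBMI
4: ✓ CMP  NZCV=0000
5: ✓ ADDNE  r0←0x6b
6: · SUBHI

EXEC = [1,2,5]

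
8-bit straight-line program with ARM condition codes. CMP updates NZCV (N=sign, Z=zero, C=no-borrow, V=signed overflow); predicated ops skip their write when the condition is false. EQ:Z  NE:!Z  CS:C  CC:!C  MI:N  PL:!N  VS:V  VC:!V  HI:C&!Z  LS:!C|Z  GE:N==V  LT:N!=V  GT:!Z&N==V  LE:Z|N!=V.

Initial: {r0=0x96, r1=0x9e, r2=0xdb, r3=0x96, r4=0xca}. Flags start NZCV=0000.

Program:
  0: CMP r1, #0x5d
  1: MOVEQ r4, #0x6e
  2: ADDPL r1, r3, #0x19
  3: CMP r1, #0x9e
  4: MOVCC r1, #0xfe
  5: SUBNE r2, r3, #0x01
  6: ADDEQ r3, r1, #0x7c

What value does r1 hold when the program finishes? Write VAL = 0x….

VAL = 0xaf

0: ✓ CMP  NZCV=0011
1: · MOVEQ
2: ✓ ADDPL  r1←0xaf
3: ✓ CMP  NZCV=0010
4: · MOVCC
5: ✓ SUBNE  r2←0x95
6: · ADDEQ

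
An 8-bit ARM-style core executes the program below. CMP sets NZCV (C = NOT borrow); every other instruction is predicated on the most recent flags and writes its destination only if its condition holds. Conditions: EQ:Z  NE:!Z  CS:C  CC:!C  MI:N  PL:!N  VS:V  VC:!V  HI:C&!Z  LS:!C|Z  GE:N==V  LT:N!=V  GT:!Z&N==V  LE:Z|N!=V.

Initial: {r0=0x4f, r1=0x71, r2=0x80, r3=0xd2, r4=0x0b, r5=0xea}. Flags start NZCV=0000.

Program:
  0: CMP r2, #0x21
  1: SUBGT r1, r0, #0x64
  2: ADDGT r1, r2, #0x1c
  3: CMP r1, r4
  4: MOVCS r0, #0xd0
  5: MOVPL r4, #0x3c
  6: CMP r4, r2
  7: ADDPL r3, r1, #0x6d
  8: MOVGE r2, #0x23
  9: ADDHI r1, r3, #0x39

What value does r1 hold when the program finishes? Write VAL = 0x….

[0] flags=0011 → (cmp)
[1] flags=0011 GT?F → skip
[2] flags=0011 GT?F → skip
[3] flags=0010 → (cmp)
[4] flags=0010 CS?T → r0=0xd0
[5] flags=0010 PL?T → r4=0x3c
[6] flags=1001 → (cmp)
[7] flags=1001 PL?F → skip
[8] flags=1001 GE?T → r2=0x23
[9] flags=1001 HI?F → skip

VAL = 0x71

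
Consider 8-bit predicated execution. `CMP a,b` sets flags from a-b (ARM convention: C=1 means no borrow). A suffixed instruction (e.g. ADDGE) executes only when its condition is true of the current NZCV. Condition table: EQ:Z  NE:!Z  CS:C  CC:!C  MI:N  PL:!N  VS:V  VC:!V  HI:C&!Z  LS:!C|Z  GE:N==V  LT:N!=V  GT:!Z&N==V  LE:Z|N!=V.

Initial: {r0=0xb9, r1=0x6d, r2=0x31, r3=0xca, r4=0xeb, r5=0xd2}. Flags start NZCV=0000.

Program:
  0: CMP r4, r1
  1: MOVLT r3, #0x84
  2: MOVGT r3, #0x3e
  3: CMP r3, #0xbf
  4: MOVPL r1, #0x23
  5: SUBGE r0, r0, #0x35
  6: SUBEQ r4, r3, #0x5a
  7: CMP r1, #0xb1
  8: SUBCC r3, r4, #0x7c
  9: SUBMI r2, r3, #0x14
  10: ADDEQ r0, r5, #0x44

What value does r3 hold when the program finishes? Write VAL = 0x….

VAL = 0x6f

[0] flags=0011 → (cmp)
[1] flags=0011 LT?T → r3=0x84
[2] flags=0011 GT?F → skip
[3] flags=1000 → (cmp)
[4] flags=1000 PL?F → skip
[5] flags=1000 GE?F → skip
[6] flags=1000 EQ?F → skip
[7] flags=1001 → (cmp)
[8] flags=1001 CC?T → r3=0x6f
[9] flags=1001 MI?T → r2=0x5b
[10] flags=1001 EQ?F → skip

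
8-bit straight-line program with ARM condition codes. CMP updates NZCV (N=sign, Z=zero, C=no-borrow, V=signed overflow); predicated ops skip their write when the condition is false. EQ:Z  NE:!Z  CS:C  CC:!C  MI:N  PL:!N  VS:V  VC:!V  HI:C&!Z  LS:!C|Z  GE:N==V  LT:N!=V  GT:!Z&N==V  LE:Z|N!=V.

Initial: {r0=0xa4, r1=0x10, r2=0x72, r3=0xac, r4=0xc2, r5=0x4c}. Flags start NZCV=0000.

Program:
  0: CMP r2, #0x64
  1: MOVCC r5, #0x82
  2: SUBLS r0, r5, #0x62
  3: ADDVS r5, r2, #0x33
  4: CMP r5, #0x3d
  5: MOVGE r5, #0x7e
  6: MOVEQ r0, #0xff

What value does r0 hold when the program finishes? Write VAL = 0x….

[0] flags=0010 → (cmp)
[1] flags=0010 CC?F → skip
[2] flags=0010 LS?F → skip
[3] flags=0010 VS?F → skip
[4] flags=0010 → (cmp)
[5] flags=0010 GE?T → r5=0x7e
[6] flags=0010 EQ?F → skip

VAL = 0xa4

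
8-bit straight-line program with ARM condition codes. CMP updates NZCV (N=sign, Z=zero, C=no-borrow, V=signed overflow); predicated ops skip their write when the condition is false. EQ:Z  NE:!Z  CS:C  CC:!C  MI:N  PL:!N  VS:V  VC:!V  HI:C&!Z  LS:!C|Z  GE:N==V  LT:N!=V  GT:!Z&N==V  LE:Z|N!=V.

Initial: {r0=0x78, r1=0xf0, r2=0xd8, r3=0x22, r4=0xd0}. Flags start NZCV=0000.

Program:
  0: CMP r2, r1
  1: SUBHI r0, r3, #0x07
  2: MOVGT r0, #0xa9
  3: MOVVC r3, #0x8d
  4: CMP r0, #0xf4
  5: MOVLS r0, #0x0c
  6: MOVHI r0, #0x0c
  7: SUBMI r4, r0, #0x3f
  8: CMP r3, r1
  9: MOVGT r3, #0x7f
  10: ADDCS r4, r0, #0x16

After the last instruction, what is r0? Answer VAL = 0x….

0: ✓ CMP  NZCV=1000
1: · SUBHI
2: · MOVGT
3: ✓ MOVVC  r3←0x8d
4: ✓ CMP  NZCV=1001
5: ✓ MOVLS  r0←0x0c
6: · MOVHI
7: ✓ SUBMI  r4←0xcd
8: ✓ CMP  NZCV=1000
9: · MOVGT
10: · ADDCS

VAL = 0x0c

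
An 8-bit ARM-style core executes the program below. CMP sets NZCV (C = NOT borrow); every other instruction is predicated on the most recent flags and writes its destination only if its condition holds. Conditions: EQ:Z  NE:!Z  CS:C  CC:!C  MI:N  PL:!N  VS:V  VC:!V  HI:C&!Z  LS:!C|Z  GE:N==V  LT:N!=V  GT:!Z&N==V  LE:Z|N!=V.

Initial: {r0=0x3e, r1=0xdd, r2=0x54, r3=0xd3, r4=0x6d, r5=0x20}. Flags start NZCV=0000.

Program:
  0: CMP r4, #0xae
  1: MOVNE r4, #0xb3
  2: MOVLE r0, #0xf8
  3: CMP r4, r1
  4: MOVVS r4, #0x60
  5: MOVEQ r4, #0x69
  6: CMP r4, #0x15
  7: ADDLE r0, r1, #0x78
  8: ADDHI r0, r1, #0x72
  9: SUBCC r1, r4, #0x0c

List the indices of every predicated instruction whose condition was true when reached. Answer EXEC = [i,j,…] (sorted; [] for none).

[0] flags=1001 → (cmp)
[1] flags=1001 NE?T → r4=0xb3
[2] flags=1001 LE?F → skip
[3] flags=1000 → (cmp)
[4] flags=1000 VS?F → skip
[5] flags=1000 EQ?F → skip
[6] flags=1010 → (cmp)
[7] flags=1010 LE?T → r0=0x55
[8] flags=1010 HI?T → r0=0x4f
[9] flags=1010 CC?F → skip

EXEC = [1,7,8]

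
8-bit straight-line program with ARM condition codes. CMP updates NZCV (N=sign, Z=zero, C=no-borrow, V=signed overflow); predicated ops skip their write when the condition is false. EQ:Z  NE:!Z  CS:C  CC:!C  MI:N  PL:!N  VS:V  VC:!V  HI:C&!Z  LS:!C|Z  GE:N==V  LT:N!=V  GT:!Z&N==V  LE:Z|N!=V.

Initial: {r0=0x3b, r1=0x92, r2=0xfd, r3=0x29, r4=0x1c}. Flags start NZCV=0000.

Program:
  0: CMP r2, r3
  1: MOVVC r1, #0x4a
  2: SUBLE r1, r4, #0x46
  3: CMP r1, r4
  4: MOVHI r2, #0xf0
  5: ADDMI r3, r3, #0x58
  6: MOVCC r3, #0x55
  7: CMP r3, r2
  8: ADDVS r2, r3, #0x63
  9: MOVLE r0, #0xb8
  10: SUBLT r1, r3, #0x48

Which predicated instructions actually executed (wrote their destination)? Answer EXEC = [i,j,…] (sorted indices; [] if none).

0: ✓ CMP  NZCV=1010
1: ✓ MOVVC  r1←0x4a
2: ✓ SUBLE  r1←0xd6
3: ✓ CMP  NZCV=1010
4: ✓ MOVHI  r2←0xf0
5: ✓ ADDMI  r3←0x81
6: · MOVCC
7: ✓ CMP  NZCV=1000
8: · ADDVS
9: ✓ MOVLE  r0←0xb8
10: ✓ SUBLT  r1←0x39

EXEC = [1,2,4,5,9,10]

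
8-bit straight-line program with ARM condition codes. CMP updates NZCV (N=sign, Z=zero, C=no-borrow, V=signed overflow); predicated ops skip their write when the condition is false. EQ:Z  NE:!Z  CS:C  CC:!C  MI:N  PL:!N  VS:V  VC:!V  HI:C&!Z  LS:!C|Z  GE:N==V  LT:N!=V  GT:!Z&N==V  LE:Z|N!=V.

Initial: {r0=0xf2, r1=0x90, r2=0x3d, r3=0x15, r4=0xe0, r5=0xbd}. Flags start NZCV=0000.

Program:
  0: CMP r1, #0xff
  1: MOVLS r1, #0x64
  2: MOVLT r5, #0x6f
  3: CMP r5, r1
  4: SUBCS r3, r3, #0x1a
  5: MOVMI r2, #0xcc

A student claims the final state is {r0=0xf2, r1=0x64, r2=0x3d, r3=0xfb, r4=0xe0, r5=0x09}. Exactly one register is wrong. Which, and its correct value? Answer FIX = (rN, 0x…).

FIX = (r5, 0x6f)

[0] flags=1000 → (cmp)
[1] flags=1000 LS?T → r1=0x64
[2] flags=1000 LT?T → r5=0x6f
[3] flags=0010 → (cmp)
[4] flags=0010 CS?T → r3=0xfb
[5] flags=0010 MI?F → skip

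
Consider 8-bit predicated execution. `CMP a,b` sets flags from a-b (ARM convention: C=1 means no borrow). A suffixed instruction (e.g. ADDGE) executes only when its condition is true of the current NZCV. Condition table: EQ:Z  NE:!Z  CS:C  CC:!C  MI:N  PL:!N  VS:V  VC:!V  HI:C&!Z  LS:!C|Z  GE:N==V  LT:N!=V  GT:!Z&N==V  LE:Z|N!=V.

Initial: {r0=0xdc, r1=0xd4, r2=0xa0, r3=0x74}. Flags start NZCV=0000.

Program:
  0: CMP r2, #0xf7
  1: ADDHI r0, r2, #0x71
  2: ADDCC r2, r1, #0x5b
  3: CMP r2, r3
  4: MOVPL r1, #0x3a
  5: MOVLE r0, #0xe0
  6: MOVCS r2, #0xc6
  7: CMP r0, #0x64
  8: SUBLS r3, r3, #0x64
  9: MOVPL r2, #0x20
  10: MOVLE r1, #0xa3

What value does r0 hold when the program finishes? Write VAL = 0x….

VAL = 0xe0

[0] flags=1000 → (cmp)
[1] flags=1000 HI?F → skip
[2] flags=1000 CC?T → r2=0x2f
[3] flags=1000 → (cmp)
[4] flags=1000 PL?F → skip
[5] flags=1000 LE?T → r0=0xe0
[6] flags=1000 CS?F → skip
[7] flags=0011 → (cmp)
[8] flags=0011 LS?F → skip
[9] flags=0011 PL?T → r2=0x20
[10] flags=0011 LE?T → r1=0xa3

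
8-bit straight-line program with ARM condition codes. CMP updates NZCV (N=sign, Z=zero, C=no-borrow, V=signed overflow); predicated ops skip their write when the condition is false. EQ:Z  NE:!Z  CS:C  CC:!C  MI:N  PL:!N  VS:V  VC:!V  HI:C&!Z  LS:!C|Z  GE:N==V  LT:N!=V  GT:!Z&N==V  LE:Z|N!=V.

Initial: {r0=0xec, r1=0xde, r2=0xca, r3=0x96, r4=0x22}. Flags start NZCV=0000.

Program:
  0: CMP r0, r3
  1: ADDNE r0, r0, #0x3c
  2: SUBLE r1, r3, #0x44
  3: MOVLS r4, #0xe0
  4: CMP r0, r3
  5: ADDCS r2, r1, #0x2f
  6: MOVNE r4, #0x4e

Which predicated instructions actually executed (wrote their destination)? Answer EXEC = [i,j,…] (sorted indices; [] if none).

EXEC = [1,6]

[0] flags=0010 → (cmp)
[1] flags=0010 NE?T → r0=0x28
[2] flags=0010 LE?F → skip
[3] flags=0010 LS?F → skip
[4] flags=1001 → (cmp)
[5] flags=1001 CS?F → skip
[6] flags=1001 NE?T → r4=0x4e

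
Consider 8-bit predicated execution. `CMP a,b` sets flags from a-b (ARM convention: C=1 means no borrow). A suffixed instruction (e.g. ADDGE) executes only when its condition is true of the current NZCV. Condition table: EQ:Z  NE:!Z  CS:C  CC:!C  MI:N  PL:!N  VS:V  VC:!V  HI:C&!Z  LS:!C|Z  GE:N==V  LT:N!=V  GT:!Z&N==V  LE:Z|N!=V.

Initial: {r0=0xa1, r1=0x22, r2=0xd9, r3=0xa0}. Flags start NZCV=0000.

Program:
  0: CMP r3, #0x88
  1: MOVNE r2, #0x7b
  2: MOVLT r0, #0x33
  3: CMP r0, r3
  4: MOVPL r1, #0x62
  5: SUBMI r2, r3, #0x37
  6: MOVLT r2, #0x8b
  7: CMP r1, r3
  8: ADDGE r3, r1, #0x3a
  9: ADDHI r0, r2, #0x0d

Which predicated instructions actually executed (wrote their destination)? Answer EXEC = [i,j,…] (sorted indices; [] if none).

EXEC = [1,4,8]

0: ✓ CMP  NZCV=0010
1: ✓ MOVNE  r2←0x7b
2: · MOVLT
3: ✓ CMP  NZCV=0010
4: ✓ MOVPL  r1←0x62
5: · SUBMI
6: · MOVLT
7: ✓ CMP  NZCV=1001
8: ✓ ADDGE  r3←0x9c
9: · ADDHI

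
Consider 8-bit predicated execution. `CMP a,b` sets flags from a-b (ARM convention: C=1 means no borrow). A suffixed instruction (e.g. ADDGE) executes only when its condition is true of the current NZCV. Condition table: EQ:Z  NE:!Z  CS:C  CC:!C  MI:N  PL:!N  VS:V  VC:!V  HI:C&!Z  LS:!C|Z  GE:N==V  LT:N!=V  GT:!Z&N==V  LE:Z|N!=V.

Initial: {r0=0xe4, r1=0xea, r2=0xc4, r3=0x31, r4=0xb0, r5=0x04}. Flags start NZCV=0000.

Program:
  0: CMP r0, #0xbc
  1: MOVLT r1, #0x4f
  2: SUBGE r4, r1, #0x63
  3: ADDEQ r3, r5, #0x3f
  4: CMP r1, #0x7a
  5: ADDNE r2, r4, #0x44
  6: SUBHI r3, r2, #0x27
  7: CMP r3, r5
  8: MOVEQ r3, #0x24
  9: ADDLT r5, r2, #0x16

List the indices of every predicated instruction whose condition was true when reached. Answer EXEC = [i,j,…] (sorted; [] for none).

[0] flags=0010 → (cmp)
[1] flags=0010 LT?F → skip
[2] flags=0010 GE?T → r4=0x87
[3] flags=0010 EQ?F → skip
[4] flags=0011 → (cmp)
[5] flags=0011 NE?T → r2=0xcb
[6] flags=0011 HI?T → r3=0xa4
[7] flags=1010 → (cmp)
[8] flags=1010 EQ?F → skip
[9] flags=1010 LT?T → r5=0xe1

EXEC = [2,5,6,9]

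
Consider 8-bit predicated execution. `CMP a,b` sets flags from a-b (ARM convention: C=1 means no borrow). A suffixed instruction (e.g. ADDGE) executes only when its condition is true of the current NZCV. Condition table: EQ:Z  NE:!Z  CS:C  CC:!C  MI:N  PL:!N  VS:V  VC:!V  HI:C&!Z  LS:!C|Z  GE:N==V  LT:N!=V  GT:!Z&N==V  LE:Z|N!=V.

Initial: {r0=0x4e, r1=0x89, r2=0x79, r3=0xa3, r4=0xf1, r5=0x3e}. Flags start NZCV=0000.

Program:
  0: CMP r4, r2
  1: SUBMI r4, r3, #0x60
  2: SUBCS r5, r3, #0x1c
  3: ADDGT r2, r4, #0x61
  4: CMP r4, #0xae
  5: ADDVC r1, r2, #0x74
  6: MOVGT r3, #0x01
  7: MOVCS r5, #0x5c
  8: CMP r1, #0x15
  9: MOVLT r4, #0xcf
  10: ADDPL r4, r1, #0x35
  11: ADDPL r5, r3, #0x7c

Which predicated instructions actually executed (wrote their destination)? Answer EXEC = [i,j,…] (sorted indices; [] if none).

EXEC = [2,5,6,7,9]

0: ✓ CMP  NZCV=0011
1: · SUBMI
2: ✓ SUBCS  r5←0x87
3: · ADDGT
4: ✓ CMP  NZCV=0010
5: ✓ ADDVC  r1←0xed
6: ✓ MOVGT  r3←0x01
7: ✓ MOVCS  r5←0x5c
8: ✓ CMP  NZCV=1010
9: ✓ MOVLT  r4←0xcf
10: · ADDPL
11: · ADDPL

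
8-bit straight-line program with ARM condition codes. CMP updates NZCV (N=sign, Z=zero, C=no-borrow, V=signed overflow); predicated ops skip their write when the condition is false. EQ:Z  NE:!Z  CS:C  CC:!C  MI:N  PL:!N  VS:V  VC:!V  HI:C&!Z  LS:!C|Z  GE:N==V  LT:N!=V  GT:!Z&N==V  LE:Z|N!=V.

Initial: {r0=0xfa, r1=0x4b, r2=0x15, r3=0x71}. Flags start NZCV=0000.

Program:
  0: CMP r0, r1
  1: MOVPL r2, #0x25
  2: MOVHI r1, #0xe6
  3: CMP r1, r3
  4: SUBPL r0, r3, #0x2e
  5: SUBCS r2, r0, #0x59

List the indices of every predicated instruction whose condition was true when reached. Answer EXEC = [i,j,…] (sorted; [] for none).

EXEC = [2,4,5]

[0] flags=1010 → (cmp)
[1] flags=1010 PL?F → skip
[2] flags=1010 HI?T → r1=0xe6
[3] flags=0011 → (cmp)
[4] flags=0011 PL?T → r0=0x43
[5] flags=0011 CS?T → r2=0xea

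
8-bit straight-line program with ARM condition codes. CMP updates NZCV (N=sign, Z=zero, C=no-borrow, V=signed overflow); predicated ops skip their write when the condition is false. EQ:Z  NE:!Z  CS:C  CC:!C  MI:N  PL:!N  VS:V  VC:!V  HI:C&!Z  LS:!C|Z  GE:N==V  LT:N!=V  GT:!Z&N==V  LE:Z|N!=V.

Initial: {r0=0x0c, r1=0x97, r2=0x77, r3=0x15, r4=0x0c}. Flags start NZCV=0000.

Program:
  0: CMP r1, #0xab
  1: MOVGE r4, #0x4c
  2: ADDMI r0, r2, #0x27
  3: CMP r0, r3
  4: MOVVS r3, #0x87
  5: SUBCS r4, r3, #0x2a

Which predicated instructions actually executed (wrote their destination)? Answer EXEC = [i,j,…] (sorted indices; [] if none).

[0] flags=1000 → (cmp)
[1] flags=1000 GE?F → skip
[2] flags=1000 MI?T → r0=0x9e
[3] flags=1010 → (cmp)
[4] flags=1010 VS?F → skip
[5] flags=1010 CS?T → r4=0xeb

EXEC = [2,5]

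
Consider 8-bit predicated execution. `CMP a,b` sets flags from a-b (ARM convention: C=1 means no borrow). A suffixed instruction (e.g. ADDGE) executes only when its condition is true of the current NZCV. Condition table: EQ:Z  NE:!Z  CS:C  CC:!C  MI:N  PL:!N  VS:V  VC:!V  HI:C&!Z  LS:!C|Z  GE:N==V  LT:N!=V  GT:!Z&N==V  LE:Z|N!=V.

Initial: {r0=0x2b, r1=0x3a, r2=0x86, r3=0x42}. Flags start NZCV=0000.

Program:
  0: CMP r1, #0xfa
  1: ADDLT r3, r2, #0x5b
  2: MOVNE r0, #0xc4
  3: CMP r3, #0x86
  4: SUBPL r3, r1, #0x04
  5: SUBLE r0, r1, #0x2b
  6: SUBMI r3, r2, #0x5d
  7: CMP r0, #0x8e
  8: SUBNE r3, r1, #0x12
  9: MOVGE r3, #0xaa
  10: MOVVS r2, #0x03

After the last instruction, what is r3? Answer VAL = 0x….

[0] flags=0000 → (cmp)
[1] flags=0000 LT?F → skip
[2] flags=0000 NE?T → r0=0xc4
[3] flags=1001 → (cmp)
[4] flags=1001 PL?F → skip
[5] flags=1001 LE?F → skip
[6] flags=1001 MI?T → r3=0x29
[7] flags=0010 → (cmp)
[8] flags=0010 NE?T → r3=0x28
[9] flags=0010 GE?T → r3=0xaa
[10] flags=0010 VS?F → skip

VAL = 0xaa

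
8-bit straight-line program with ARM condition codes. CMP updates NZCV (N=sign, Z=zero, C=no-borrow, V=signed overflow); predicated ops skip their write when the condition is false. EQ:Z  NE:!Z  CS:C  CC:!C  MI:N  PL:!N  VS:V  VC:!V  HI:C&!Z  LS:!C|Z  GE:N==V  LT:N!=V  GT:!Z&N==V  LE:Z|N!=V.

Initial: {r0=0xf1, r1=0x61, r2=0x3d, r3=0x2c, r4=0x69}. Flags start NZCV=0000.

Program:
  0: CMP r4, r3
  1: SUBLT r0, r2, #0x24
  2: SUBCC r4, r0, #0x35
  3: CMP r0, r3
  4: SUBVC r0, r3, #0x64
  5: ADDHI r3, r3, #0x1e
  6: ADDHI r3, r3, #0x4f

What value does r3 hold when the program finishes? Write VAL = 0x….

0: ✓ CMP  NZCV=0010
1: · SUBLT
2: · SUBCC
3: ✓ CMP  NZCV=1010
4: ✓ SUBVC  r0←0xc8
5: ✓ ADDHI  r3←0x4a
6: ✓ ADDHI  r3←0x99

VAL = 0x99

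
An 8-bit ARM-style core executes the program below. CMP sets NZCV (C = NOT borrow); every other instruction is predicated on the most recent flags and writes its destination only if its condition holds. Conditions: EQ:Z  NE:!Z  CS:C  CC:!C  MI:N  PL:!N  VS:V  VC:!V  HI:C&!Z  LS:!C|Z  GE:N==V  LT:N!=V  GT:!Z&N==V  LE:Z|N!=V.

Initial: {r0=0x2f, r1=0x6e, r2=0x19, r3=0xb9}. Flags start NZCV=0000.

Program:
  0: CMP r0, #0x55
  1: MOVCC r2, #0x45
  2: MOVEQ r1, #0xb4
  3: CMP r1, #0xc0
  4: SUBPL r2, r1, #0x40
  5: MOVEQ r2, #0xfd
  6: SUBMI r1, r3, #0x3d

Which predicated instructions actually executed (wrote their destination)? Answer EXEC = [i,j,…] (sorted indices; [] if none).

[0] flags=1000 → (cmp)
[1] flags=1000 CC?T → r2=0x45
[2] flags=1000 EQ?F → skip
[3] flags=1001 → (cmp)
[4] flags=1001 PL?F → skip
[5] flags=1001 EQ?F → skip
[6] flags=1001 MI?T → r1=0x7c

EXEC = [1,6]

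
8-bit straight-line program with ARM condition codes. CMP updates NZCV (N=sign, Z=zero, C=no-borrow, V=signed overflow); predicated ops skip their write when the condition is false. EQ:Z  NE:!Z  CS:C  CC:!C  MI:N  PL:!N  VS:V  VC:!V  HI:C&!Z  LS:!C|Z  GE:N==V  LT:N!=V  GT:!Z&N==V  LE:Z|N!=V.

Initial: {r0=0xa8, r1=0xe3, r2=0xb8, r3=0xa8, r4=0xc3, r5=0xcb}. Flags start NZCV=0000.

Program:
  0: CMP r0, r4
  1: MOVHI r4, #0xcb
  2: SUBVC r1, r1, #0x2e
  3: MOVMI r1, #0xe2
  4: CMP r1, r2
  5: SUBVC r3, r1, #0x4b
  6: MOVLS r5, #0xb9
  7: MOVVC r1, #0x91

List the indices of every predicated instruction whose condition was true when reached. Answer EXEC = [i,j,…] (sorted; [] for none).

0: ✓ CMP  NZCV=1000
1: · MOVHI
2: ✓ SUBVC  r1←0xb5
3: ✓ MOVMI  r1←0xe2
4: ✓ CMP  NZCV=0010
5: ✓ SUBVC  r3←0x97
6: · MOVLS
7: ✓ MOVVC  r1←0x91

EXEC = [2,3,5,7]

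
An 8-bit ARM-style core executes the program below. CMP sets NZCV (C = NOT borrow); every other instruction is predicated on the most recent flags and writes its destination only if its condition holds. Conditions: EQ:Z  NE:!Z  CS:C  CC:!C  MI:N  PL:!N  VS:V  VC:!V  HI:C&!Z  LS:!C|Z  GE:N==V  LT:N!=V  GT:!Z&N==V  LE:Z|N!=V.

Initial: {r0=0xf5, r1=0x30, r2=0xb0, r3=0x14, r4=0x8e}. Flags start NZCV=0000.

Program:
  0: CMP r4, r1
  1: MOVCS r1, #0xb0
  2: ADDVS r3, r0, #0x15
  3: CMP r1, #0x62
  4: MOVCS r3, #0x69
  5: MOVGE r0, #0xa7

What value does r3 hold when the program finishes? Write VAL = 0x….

[0] flags=0011 → (cmp)
[1] flags=0011 CS?T → r1=0xb0
[2] flags=0011 VS?T → r3=0x0a
[3] flags=0011 → (cmp)
[4] flags=0011 CS?T → r3=0x69
[5] flags=0011 GE?F → skip

VAL = 0x69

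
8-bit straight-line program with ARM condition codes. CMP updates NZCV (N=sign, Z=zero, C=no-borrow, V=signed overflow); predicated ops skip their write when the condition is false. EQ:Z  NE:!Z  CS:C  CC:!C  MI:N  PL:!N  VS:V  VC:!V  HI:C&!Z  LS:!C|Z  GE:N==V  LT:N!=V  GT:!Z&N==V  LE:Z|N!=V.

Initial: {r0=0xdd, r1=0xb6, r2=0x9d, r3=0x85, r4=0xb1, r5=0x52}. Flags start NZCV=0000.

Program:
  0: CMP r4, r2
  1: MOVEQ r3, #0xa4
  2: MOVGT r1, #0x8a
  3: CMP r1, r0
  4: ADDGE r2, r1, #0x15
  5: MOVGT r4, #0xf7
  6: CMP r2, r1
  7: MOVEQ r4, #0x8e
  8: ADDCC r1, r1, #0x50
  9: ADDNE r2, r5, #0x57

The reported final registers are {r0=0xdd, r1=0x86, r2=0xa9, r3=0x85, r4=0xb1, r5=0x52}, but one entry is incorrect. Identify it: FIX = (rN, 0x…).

FIX = (r1, 0x8a)

[0] flags=0010 → (cmp)
[1] flags=0010 EQ?F → skip
[2] flags=0010 GT?T → r1=0x8a
[3] flags=1000 → (cmp)
[4] flags=1000 GE?F → skip
[5] flags=1000 GT?F → skip
[6] flags=0010 → (cmp)
[7] flags=0010 EQ?F → skip
[8] flags=0010 CC?F → skip
[9] flags=0010 NE?T → r2=0xa9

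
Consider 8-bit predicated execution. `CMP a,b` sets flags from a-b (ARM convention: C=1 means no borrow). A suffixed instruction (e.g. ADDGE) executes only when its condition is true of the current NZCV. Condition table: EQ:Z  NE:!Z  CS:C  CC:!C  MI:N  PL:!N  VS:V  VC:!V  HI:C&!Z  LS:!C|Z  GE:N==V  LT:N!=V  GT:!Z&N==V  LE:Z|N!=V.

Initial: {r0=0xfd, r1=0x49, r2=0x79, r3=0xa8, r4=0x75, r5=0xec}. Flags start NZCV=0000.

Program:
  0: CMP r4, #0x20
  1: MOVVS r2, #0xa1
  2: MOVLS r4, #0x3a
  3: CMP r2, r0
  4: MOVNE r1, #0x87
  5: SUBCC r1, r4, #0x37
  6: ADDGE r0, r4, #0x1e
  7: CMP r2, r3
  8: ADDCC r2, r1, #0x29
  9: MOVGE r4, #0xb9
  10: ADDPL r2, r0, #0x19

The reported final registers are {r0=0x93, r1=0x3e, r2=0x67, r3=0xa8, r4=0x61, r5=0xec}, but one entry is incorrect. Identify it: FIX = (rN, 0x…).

FIX = (r4, 0xb9)

[0] flags=0010 → (cmp)
[1] flags=0010 VS?F → skip
[2] flags=0010 LS?F → skip
[3] flags=0000 → (cmp)
[4] flags=0000 NE?T → r1=0x87
[5] flags=0000 CC?T → r1=0x3e
[6] flags=0000 GE?T → r0=0x93
[7] flags=1001 → (cmp)
[8] flags=1001 CC?T → r2=0x67
[9] flags=1001 GE?T → r4=0xb9
[10] flags=1001 PL?F → skip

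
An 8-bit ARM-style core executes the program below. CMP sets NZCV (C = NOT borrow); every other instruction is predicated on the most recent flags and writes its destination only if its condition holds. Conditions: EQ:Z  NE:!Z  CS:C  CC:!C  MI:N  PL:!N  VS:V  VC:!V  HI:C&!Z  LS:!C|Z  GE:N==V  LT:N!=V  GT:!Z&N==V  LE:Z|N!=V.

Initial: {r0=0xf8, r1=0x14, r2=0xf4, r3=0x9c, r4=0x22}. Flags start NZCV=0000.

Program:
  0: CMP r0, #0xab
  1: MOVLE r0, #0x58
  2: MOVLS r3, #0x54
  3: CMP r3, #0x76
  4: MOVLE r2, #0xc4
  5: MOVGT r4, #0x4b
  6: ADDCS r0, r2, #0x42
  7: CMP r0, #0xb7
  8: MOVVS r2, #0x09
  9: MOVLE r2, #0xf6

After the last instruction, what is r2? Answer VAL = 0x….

VAL = 0xc4

0: ✓ CMP  NZCV=0010
1: · MOVLE
2: · MOVLS
3: ✓ CMP  NZCV=0011
4: ✓ MOVLE  r2←0xc4
5: · MOVGT
6: ✓ ADDCS  r0←0x06
7: ✓ CMP  NZCV=0000
8: · MOVVS
9: · MOVLE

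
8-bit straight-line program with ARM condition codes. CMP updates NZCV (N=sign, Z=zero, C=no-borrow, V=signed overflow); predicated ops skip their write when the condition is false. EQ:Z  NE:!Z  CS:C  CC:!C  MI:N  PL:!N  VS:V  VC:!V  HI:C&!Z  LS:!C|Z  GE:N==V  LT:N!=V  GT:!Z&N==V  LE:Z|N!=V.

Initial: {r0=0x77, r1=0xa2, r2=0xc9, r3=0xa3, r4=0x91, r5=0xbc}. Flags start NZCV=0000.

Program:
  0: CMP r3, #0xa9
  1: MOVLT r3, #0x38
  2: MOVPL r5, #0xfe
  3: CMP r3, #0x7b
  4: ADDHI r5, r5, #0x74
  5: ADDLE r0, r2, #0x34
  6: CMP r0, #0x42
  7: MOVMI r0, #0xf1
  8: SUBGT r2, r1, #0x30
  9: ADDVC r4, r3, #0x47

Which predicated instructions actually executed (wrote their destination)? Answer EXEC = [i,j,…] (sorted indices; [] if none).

EXEC = [1,5,7,9]

0: ✓ CMP  NZCV=1000
1: ✓ MOVLT  r3←0x38
2: · MOVPL
3: ✓ CMP  NZCV=1000
4: · ADDHI
5: ✓ ADDLE  r0←0xfd
6: ✓ CMP  NZCV=1010
7: ✓ MOVMI  r0←0xf1
8: · SUBGT
9: ✓ ADDVC  r4←0x7f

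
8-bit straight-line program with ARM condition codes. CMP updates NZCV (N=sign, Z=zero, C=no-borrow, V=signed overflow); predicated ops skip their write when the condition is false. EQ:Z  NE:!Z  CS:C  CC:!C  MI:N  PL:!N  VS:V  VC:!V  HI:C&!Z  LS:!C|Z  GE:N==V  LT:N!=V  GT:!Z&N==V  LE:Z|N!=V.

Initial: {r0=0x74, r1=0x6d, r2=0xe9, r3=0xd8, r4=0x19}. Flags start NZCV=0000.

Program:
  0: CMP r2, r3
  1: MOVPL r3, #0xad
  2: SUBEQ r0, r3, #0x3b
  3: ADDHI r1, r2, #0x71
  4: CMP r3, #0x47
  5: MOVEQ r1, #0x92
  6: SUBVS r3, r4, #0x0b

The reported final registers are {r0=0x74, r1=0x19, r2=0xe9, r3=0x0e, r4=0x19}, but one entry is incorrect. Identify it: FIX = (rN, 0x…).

FIX = (r1, 0x5a)

[0] flags=0010 → (cmp)
[1] flags=0010 PL?T → r3=0xad
[2] flags=0010 EQ?F → skip
[3] flags=0010 HI?T → r1=0x5a
[4] flags=0011 → (cmp)
[5] flags=0011 EQ?F → skip
[6] flags=0011 VS?T → r3=0x0e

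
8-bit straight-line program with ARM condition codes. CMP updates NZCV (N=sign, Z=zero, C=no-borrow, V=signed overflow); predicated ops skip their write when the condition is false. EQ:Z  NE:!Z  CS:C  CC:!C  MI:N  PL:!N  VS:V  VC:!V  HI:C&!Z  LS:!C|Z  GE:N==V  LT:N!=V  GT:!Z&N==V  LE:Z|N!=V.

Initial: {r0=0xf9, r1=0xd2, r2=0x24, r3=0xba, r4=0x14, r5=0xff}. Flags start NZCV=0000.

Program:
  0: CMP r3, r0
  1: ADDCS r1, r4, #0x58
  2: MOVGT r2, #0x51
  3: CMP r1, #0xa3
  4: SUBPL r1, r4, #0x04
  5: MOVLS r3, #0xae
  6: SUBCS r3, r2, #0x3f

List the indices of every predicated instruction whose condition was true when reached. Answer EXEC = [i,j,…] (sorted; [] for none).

EXEC = [4,6]

0: ✓ CMP  NZCV=1000
1: · ADDCS
2: · MOVGT
3: ✓ CMP  NZCV=0010
4: ✓ SUBPL  r1←0x10
5: · MOVLS
6: ✓ SUBCS  r3←0xe5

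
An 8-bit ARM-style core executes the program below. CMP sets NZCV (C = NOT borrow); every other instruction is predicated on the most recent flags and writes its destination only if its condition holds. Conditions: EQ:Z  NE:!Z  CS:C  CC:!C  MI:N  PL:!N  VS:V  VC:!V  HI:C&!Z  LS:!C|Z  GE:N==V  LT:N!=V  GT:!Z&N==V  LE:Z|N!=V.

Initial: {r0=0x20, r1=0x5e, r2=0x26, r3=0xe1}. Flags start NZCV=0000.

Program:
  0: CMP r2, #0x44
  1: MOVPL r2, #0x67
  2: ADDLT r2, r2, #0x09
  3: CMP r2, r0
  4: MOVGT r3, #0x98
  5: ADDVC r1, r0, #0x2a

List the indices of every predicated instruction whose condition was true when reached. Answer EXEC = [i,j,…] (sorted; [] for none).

[0] flags=1000 → (cmp)
[1] flags=1000 PL?F → skip
[2] flags=1000 LT?T → r2=0x2f
[3] flags=0010 → (cmp)
[4] flags=0010 GT?T → r3=0x98
[5] flags=0010 VC?T → r1=0x4a

EXEC = [2,4,5]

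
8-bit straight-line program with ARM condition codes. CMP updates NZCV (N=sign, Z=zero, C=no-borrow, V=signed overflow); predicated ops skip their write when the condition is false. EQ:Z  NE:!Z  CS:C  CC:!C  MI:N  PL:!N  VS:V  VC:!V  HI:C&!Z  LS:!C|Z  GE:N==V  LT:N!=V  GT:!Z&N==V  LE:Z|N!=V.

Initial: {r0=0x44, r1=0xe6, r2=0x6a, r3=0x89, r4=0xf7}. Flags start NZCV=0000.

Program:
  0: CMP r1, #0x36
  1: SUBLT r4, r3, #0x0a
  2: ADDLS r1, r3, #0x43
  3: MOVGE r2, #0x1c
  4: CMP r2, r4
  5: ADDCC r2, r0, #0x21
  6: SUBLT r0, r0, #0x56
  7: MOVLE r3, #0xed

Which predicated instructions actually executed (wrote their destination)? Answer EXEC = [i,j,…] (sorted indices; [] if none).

EXEC = [1,5,6,7]

0: ✓ CMP  NZCV=1010
1: ✓ SUBLT  r4←0x7f
2: · ADDLS
3: · MOVGE
4: ✓ CMP  NZCV=1000
5: ✓ ADDCC  r2←0x65
6: ✓ SUBLT  r0←0xee
7: ✓ MOVLE  r3←0xed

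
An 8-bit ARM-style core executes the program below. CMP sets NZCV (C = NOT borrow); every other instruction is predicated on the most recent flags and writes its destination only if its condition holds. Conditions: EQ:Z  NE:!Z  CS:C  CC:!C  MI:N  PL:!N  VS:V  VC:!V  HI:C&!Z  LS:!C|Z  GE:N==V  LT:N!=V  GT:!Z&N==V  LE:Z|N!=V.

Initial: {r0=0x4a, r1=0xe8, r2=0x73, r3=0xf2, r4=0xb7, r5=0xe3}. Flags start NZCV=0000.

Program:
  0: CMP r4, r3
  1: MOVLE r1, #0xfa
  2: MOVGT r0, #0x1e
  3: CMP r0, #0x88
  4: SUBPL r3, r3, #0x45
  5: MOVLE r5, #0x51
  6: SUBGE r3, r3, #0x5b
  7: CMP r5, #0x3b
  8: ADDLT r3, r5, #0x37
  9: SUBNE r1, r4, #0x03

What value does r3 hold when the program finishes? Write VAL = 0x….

VAL = 0x1a

[0] flags=1000 → (cmp)
[1] flags=1000 LE?T → r1=0xfa
[2] flags=1000 GT?F → skip
[3] flags=1001 → (cmp)
[4] flags=1001 PL?F → skip
[5] flags=1001 LE?F → skip
[6] flags=1001 GE?T → r3=0x97
[7] flags=1010 → (cmp)
[8] flags=1010 LT?T → r3=0x1a
[9] flags=1010 NE?T → r1=0xb4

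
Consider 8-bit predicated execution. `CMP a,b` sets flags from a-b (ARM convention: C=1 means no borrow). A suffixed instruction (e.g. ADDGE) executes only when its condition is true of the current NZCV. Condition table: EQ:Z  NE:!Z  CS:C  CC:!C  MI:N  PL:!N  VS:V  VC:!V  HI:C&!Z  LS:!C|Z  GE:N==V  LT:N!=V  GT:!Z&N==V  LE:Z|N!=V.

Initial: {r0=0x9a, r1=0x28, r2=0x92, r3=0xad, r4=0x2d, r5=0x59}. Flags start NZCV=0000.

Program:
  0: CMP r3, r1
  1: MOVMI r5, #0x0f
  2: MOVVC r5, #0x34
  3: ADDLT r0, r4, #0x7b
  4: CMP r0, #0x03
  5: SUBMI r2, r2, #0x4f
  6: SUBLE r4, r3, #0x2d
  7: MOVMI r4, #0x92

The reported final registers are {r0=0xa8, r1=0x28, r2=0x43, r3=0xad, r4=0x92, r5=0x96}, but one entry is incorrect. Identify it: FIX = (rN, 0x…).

[0] flags=1010 → (cmp)
[1] flags=1010 MI?T → r5=0x0f
[2] flags=1010 VC?T → r5=0x34
[3] flags=1010 LT?T → r0=0xa8
[4] flags=1010 → (cmp)
[5] flags=1010 MI?T → r2=0x43
[6] flags=1010 LE?T → r4=0x80
[7] flags=1010 MI?T → r4=0x92

FIX = (r5, 0x34)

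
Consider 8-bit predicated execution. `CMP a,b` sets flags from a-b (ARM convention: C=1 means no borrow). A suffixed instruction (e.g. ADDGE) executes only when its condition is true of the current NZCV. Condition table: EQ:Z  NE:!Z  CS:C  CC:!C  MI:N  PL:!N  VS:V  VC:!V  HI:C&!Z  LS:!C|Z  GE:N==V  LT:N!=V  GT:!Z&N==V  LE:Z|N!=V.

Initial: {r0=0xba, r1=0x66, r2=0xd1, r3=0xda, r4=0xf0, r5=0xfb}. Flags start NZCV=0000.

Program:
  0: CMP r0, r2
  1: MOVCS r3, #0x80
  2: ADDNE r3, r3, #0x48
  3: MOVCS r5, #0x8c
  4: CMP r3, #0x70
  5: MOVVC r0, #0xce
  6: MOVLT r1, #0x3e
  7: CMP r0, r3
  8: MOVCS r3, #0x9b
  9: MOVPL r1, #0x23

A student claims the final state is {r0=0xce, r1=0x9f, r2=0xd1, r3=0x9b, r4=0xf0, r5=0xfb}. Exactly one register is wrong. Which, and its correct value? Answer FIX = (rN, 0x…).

[0] flags=1000 → (cmp)
[1] flags=1000 CS?F → skip
[2] flags=1000 NE?T → r3=0x22
[3] flags=1000 CS?F → skip
[4] flags=1000 → (cmp)
[5] flags=1000 VC?T → r0=0xce
[6] flags=1000 LT?T → r1=0x3e
[7] flags=1010 → (cmp)
[8] flags=1010 CS?T → r3=0x9b
[9] flags=1010 PL?F → skip

FIX = (r1, 0x3e)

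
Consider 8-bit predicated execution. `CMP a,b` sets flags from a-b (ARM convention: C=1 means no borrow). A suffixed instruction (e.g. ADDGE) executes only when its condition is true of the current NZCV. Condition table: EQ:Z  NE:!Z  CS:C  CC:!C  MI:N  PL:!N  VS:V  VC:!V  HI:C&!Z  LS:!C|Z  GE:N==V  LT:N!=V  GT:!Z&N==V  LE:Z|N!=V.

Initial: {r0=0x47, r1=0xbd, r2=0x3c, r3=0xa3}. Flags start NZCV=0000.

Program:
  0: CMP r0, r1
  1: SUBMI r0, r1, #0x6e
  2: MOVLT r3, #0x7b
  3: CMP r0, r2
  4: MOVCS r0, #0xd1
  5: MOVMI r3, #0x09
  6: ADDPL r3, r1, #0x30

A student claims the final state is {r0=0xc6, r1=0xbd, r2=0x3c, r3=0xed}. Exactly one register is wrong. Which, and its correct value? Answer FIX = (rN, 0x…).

[0] flags=1001 → (cmp)
[1] flags=1001 MI?T → r0=0x4f
[2] flags=1001 LT?F → skip
[3] flags=0010 → (cmp)
[4] flags=0010 CS?T → r0=0xd1
[5] flags=0010 MI?F → skip
[6] flags=0010 PL?T → r3=0xed

FIX = (r0, 0xd1)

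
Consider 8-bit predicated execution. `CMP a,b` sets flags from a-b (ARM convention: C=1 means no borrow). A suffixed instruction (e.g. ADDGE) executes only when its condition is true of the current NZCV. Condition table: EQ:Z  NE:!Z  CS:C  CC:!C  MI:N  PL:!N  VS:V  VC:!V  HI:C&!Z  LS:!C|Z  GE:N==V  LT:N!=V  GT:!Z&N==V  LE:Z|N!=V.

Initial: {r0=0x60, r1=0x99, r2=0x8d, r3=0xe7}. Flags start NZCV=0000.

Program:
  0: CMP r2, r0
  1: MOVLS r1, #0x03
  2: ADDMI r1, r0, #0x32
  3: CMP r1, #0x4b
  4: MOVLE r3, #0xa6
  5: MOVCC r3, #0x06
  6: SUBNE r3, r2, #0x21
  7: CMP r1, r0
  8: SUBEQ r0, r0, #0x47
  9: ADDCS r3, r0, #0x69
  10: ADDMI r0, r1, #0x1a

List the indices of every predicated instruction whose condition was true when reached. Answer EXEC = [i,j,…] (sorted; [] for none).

EXEC = [4,6,9]

0: ✓ CMP  NZCV=0011
1: · MOVLS
2: · ADDMI
3: ✓ CMP  NZCV=0011
4: ✓ MOVLE  r3←0xa6
5: · MOVCC
6: ✓ SUBNE  r3←0x6c
7: ✓ CMP  NZCV=0011
8: · SUBEQ
9: ✓ ADDCS  r3←0xc9
10: · ADDMI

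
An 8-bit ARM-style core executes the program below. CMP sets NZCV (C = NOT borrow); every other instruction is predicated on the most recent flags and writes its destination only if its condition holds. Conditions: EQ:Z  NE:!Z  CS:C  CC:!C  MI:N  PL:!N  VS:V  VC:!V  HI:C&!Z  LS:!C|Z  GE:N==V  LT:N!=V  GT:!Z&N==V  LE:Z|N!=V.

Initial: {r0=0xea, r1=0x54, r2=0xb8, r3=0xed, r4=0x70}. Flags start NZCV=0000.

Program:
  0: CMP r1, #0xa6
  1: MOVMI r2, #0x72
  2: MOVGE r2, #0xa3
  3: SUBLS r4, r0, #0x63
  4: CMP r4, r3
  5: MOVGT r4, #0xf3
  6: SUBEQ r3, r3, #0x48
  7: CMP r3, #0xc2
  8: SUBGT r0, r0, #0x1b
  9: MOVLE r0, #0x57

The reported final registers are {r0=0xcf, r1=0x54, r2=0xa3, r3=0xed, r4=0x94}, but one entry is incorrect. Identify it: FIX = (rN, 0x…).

FIX = (r4, 0x87)

[0] flags=1001 → (cmp)
[1] flags=1001 MI?T → r2=0x72
[2] flags=1001 GE?T → r2=0xa3
[3] flags=1001 LS?T → r4=0x87
[4] flags=1000 → (cmp)
[5] flags=1000 GT?F → skip
[6] flags=1000 EQ?F → skip
[7] flags=0010 → (cmp)
[8] flags=0010 GT?T → r0=0xcf
[9] flags=0010 LE?F → skip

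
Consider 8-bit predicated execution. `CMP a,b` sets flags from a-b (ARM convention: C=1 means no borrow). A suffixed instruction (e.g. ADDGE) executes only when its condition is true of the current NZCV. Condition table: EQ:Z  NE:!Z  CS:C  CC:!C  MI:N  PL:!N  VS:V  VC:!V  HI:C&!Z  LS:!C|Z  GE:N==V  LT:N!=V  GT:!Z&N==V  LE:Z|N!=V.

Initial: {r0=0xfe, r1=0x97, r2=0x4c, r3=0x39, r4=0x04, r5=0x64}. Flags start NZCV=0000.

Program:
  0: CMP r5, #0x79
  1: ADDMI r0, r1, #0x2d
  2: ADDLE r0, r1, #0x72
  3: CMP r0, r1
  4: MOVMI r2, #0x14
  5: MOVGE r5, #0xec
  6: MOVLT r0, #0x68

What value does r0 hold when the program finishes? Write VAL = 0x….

0: ✓ CMP  NZCV=1000
1: ✓ ADDMI  r0←0xc4
2: ✓ ADDLE  r0←0x09
3: ✓ CMP  NZCV=0000
4: · MOVMI
5: ✓ MOVGE  r5←0xec
6: · MOVLT

VAL = 0x09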